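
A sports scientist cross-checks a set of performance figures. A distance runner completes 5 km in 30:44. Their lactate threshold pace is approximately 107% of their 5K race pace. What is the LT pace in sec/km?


Convert to seconds: 30 min 44 s = 1844 s
Pace per km = 1844 / 5 = 368.8 s/km
LT pace = 368.8 * 1.07 = 394.62 s/km

394.62 s/km


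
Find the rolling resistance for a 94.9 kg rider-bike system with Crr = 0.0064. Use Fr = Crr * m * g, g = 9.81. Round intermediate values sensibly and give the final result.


m * g = 94.9 * 9.81 = 930.969 N
Fr = 0.0064 * 930.969 = 5.958 N

5.958 N


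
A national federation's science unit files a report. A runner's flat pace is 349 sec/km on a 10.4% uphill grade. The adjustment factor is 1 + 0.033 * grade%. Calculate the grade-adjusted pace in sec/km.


Factor = 1 + 0.033 * 10.4 = 1.3432
Adjusted pace = 349 * 1.3432
= 468.78 sec/km

468.78 s/km


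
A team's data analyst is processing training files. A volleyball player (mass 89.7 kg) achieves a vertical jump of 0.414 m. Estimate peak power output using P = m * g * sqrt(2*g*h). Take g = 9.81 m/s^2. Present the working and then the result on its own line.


2 * g * h = 2 * 9.81 * 0.414 = 8.12268
sqrt(8.12268) = 2.850032 m/s
P = 89.7 * 9.81 * 2.850032 = 2507.91 W

2507.91 W


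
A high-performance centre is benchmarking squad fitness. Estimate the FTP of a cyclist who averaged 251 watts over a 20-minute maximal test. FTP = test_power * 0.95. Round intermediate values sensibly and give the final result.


FTP = 251 * 0.95 = 238.45 W

238.45 W


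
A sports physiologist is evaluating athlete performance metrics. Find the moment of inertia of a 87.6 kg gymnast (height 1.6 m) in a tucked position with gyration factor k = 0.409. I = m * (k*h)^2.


Radius of gyration = 0.409 * 1.6 = 0.6544 m
I = 87.6 * 0.6544^2
= 87.6 * 0.428239
= 37.514 kg*m^2

37.514 kg*m^2


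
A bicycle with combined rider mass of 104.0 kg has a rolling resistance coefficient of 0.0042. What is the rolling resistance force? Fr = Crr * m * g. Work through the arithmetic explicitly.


Fr = 0.0042 * 104.0 * 9.81
= 0.4368 * 9.81
= 4.285 N

4.285 N


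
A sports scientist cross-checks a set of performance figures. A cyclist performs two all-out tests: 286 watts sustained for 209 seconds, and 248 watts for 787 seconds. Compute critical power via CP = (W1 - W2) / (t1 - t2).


W1 = P1 * t1 = 286 * 209 = 59774 J
W2 = P2 * t2 = 248 * 787 = 195176 J
CP = (59774 - 195176) / (209 - 787)
= 234.26 W

234.26 W


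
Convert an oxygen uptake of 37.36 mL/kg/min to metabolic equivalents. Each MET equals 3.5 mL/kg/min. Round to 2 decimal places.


One MET = 3.5 mL/kg/min
Number of METs = 37.36 / 3.5
= 10.67 METs

10.67 METs


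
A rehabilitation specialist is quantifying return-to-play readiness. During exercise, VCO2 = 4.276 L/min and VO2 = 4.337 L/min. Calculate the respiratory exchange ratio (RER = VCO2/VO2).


RER = VCO2 / VO2
= 4.276 / 4.337
= 0.9859

0.9859


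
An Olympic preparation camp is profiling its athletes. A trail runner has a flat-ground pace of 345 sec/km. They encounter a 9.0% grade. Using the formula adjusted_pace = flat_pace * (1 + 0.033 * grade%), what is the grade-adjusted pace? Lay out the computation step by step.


Grade factor = 1 + 0.033 * 9.0 = 1.297
Adjusted = 345 * 1.297 = 447.47 sec/km

447.47 s/km


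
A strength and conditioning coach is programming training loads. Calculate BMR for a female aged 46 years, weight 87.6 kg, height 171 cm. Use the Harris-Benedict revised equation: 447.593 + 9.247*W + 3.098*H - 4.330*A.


Substituting values:
W term = 9.247 * 87.6 = 810.0372
H term = 3.098 * 171 = 529.758
A term = 4.330 * 46 = 199.18
BMR = 1588.21 kcal/day

1588.21 kcal/day


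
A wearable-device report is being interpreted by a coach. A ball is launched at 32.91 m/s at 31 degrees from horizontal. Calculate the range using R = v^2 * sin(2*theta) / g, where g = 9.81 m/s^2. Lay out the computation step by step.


sin(2 * 31) = sin(62) = 0.882948
v^2 = 32.91^2 = 1083.0681
R = 1083.0681 * 0.882948 / 9.81
= 97.481 m

97.481 m


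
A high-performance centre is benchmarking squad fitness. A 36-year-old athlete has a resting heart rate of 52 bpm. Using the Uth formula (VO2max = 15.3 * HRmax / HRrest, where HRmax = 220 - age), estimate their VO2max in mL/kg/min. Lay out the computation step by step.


HRmax = 220 - 36 = 184 bpm
Ratio = HRmax / HRrest = 184 / 52 = 3.5385
VO2max = 15.3 * 3.5385 = 54.14 mL/kg/min

54.14 mL/kg/min


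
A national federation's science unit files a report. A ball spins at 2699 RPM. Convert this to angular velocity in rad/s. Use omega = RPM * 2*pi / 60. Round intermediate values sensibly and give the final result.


omega = 2699 * 2 * pi / 60
= 2699 * 6.28318531 / 60
= 16958.317 / 60
= 282.639 rad/s

282.639 rad/s


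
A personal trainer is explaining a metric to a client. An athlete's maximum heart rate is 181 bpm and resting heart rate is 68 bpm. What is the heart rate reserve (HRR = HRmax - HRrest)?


HRR = HRmax - HRrest
= 181 - 68
= 113 bpm

113 bpm


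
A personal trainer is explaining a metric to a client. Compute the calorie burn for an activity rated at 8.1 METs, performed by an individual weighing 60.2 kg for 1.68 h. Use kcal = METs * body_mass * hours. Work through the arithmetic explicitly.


Product of METs and mass = 8.1 * 60.2 = 487.62
Total kcal = 487.62 * 1.68 = 819.2 kcal

819.2 kcal


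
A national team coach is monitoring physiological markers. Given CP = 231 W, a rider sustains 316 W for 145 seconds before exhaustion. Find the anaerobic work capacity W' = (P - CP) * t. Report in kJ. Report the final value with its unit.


Excess power = 316 - 231 = 85 W
Work above CP = 85 * 145 = 12325 J
W' = 12.325 kJ

12.325 kJ


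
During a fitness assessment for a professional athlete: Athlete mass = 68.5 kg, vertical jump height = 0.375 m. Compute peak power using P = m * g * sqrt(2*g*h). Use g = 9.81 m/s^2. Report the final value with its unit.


sqrt(2 * 9.81 * 0.375) = sqrt(7.3575) = 2.712471 m/s
P = 68.5 * 9.81 * 2.712471
= 1822.74 W

1822.74 W


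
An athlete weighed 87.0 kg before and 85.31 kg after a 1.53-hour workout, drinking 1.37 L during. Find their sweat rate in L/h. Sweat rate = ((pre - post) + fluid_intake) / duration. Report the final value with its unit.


Body mass change = 1.69 kg
Total sweat loss = 1.69 + 1.37 = 3.06 L
Rate = 3.06 / 1.53 = 2.0 L/h

2.0 L/h


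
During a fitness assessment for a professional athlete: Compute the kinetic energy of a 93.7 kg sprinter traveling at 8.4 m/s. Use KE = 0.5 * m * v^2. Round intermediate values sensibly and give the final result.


Velocity squared = 70.56
KE = 0.5 * 93.7 * 70.56 = 3305.74 J

3305.74 J


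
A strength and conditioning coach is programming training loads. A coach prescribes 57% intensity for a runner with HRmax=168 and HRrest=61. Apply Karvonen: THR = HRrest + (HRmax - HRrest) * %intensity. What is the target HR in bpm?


Heart rate reserve = 168 - 61 = 107
Intensity fraction = 57 / 100 = 0.57
THR = 61 + 107 * 0.57 = 121.99 bpm

121.99 bpm


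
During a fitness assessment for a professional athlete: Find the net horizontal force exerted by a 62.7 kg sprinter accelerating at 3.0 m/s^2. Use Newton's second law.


Newton's second law: F = m * a
F = 62.7 * 3.0 = 188.1 N

188.1 N


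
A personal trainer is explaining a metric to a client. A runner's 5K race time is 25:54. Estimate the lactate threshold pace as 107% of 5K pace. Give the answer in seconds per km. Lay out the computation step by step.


Total race time = 25*60 + 54 = 1554 seconds
5K pace = 1554 / 5 = 310.8 sec/km
LT pace = 310.8 * 1.07 = 332.56 sec/km

332.56 s/km


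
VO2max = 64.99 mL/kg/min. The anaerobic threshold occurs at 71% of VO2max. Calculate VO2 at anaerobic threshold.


AT fraction = 71 / 100 = 0.71
AT VO2 = 64.99 * 0.71
= 46.14 mL/kg/min

46.14 mL/kg/min


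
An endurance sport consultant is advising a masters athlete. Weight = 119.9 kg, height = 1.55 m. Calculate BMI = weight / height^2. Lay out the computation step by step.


height^2 = 1.55^2 = 2.4025
BMI = 119.9 / 2.4025 = 49.91 kg/m^2

49.91 kg/m^2


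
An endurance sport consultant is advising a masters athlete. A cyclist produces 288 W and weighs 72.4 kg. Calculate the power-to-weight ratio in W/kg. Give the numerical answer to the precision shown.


P/W = power / mass
= 288 / 72.4
= 3.978 W/kg

3.978 W/kg


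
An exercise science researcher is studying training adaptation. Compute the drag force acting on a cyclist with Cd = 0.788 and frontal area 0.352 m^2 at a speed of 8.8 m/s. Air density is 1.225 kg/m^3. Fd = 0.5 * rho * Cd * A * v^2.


Step 1: v^2 = 77.44
Step 2: Fd = 0.5 * 1.225 * 0.788 * 0.352 * 77.44
= 13.156 N

13.156 N


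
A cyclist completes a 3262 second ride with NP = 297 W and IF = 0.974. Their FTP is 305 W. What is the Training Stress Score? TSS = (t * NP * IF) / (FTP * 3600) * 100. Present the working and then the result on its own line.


t * NP * IF = 3262 * 297 * 0.974 = 943624.836
FTP * 3600 = 1098000
TSS = (943624.836 / 1098000) * 100 = 85.94

85.94 TSS


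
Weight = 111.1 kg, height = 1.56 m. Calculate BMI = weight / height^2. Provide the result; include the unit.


height^2 = 1.56^2 = 2.4336
BMI = 111.1 / 2.4336 = 45.65 kg/m^2

45.65 kg/m^2


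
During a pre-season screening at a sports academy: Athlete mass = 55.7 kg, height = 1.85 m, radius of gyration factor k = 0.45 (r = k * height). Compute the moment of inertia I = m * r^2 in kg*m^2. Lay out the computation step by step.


r = k * height = 0.45 * 1.85 = 0.8325 m
r^2 = 0.8325^2 = 0.693056
I = 55.7 * 0.693056 = 38.603 kg*m^2

38.603 kg*m^2


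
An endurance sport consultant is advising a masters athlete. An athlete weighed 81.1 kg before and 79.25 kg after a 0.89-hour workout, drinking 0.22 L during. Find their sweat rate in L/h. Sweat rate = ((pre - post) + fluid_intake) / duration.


Body mass change = 1.85 kg
Total sweat loss = 1.85 + 0.22 = 2.07 L
Rate = 2.07 / 0.89 = 2.326 L/h

2.326 L/h


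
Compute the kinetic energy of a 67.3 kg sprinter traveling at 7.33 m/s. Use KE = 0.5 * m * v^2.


Velocity squared = 53.7289
KE = 0.5 * 67.3 * 53.7289 = 1807.98 J

1807.98 J


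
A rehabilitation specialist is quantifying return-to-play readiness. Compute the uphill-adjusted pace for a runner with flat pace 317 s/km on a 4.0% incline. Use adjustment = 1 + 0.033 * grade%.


Adjustment factor = 1 + 0.033 * 4.0 = 1.132
Grade-adjusted pace = 317 * 1.132 = 358.84 s/km

358.84 s/km


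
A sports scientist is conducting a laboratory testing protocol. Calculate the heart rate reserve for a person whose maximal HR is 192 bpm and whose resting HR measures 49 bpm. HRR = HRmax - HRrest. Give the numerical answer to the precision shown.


HRmax = 192 bpm
HRrest = 49 bpm
HRR = 192 - 49 = 143 bpm

143 bpm


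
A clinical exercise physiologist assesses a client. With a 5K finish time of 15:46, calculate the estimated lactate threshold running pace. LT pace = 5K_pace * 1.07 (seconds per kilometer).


Race duration = 946 s for 5 km
Average pace = 946 / 5 = 189.2 s/km
LT pace = 189.2 * 1.07
= 202.44 s/km

202.44 s/km


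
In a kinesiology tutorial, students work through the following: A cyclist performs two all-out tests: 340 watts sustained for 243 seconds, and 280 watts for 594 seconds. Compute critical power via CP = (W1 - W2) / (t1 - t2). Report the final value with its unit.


W1 = P1 * t1 = 340 * 243 = 82620 J
W2 = P2 * t2 = 280 * 594 = 166320 J
CP = (82620 - 166320) / (243 - 594)
= 238.46 W

238.46 W


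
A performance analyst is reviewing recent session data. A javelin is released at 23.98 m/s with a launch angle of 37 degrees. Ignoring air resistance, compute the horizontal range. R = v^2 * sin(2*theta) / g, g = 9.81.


Launch speed squared = 575.0404
sin(2 * 37 deg) = 0.961262
Range = 575.0404 * 0.961262 / 9.81
= 56.347 m

56.347 m


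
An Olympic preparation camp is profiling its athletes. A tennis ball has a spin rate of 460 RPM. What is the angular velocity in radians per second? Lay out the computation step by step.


Convert RPM to rad/s: multiply by 2*pi and divide by 60
omega = 460 * 2 * pi / 60
= 48.171 rad/s

48.171 rad/s


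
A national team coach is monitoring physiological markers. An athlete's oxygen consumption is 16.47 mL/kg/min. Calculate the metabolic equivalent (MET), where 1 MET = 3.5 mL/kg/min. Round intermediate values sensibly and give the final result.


MET = VO2 / 3.5
= 16.47 / 3.5
= 4.71 METs

4.71 METs


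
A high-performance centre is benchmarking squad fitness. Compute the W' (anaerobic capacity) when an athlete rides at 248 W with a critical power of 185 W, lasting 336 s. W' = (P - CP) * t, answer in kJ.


Above-CP power = 63 W
Duration = 336 s
W' = 63 * 336 = 21168 J
Convert: 21168 / 1000 = 21.168 kJ

21.168 kJ


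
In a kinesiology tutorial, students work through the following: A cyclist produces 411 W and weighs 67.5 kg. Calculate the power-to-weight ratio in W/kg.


P/W = power / mass
= 411 / 67.5
= 6.089 W/kg

6.089 W/kg


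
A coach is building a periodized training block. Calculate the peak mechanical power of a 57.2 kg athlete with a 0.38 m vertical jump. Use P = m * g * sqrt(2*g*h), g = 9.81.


First, sqrt(2gh) = sqrt(2 * 9.81 * 0.38)
= sqrt(7.4556) = 2.730494 m/s
Power = 57.2 * 9.81 * 2.730494 = 1532.17 W

1532.17 W


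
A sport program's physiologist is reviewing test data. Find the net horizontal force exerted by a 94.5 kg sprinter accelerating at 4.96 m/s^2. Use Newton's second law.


Newton's second law: F = m * a
F = 94.5 * 4.96 = 468.72 N

468.72 N


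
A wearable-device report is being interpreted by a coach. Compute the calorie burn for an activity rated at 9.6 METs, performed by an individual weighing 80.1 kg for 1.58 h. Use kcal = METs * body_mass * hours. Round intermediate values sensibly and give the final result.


Product of METs and mass = 9.6 * 80.1 = 768.96
Total kcal = 768.96 * 1.58 = 1214.96 kcal

1214.96 kcal


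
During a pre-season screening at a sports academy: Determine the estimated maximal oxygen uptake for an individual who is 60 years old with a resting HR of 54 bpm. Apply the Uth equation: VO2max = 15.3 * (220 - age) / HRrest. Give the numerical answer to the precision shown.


HRmax = 220 - 60 = 160
VO2max = 15.3 * (160 / 54)
= 15.3 * 2.963
= 45.33 mL/kg/min

45.33 mL/kg/min


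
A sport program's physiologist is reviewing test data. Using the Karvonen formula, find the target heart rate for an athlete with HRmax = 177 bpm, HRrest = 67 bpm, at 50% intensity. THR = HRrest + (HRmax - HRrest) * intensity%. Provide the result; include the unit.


HRR = 177 - 67 = 110
THR = 67 + 110 * 0.5
= 67 + 55.0
= 122.0 bpm

122.0 bpm


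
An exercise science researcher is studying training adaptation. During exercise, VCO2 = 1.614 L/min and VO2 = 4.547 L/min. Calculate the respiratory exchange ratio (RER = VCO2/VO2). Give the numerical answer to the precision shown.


RER = VCO2 / VO2
= 1.614 / 4.547
= 0.355

0.355


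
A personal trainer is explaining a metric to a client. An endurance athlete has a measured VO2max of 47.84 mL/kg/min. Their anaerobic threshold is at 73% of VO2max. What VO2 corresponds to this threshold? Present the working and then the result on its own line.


Anaerobic threshold VO2 = VO2max * 73%
= 47.84 * 0.73
= 34.92 mL/kg/min

34.92 mL/kg/min


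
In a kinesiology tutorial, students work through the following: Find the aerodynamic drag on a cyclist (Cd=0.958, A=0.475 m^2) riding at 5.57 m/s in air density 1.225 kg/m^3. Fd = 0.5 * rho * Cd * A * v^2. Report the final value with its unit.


Fd = 0.5 * 1.225 * 0.958 * 0.475 * 5.57^2
= 0.5 * 1.225 * 0.958 * 0.475 * 31.0249
= 8.647 N

8.647 N


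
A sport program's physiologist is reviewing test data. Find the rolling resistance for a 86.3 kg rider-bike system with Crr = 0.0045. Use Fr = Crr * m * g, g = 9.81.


m * g = 86.3 * 9.81 = 846.603 N
Fr = 0.0045 * 846.603 = 3.81 N

3.81 N


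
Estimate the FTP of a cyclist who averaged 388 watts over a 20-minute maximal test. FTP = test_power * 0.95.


FTP = 388 * 0.95 = 368.6 W

368.6 W


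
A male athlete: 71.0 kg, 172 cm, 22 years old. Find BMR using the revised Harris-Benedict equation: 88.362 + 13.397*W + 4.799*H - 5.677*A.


Intercept = 88.362
Weight contribution = 13.397 * 71.0 = 951.187
Height contribution = 4.799 * 172 = 825.428
Age contribution = 5.677 * 22 = 124.894
BMR = 88.362 + 951.187 + 825.428 - 124.894
= 1740.08 kcal/day

1740.08 kcal/day


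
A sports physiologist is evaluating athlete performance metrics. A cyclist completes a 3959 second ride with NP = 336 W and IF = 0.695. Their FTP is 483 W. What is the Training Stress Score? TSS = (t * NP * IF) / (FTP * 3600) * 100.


t * NP * IF = 3959 * 336 * 0.695 = 924505.68
FTP * 3600 = 1738800
TSS = (924505.68 / 1738800) * 100 = 53.17

53.17 TSS


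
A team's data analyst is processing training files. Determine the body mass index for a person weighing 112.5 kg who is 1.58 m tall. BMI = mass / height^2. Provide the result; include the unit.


BMI = mass / height^2
= 112.5 / 1.58^2
= 112.5 / 2.4964
= 45.06 kg/m^2

45.06 kg/m^2


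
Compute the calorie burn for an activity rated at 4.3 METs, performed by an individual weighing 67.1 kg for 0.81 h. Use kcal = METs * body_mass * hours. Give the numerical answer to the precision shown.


Product of METs and mass = 4.3 * 67.1 = 288.53
Total kcal = 288.53 * 0.81 = 233.71 kcal

233.71 kcal


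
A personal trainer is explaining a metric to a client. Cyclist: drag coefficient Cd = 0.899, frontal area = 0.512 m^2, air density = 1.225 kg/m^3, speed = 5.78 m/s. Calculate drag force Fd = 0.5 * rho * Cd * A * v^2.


v^2 = 5.78^2 = 33.4084
Fd = 0.5 * 1.225 * 0.899 * 0.512 * 33.4084
= 9.419 N

9.419 N


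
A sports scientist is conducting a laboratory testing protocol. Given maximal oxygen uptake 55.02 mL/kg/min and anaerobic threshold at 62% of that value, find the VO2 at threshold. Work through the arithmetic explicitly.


Percentage as decimal = 0.62
VO2 at AT = 55.02 * 0.62 = 34.11 mL/kg/min

34.11 mL/kg/min


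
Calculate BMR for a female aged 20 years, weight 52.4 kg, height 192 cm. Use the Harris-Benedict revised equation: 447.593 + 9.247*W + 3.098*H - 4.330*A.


Substituting values:
W term = 9.247 * 52.4 = 484.5428
H term = 3.098 * 192 = 594.816
A term = 4.330 * 20 = 86.6
BMR = 1440.35 kcal/day

1440.35 kcal/day


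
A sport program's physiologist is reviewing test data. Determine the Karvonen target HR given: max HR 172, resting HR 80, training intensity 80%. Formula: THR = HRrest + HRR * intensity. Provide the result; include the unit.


HRR = HRmax - HRrest = 172 - 80 = 92
THR = 80 + 92 * 0.8
= 153.6 bpm

153.6 bpm


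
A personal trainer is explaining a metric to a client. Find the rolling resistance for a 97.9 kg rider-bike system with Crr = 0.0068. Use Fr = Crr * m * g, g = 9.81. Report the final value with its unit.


m * g = 97.9 * 9.81 = 960.399 N
Fr = 0.0068 * 960.399 = 6.531 N

6.531 N


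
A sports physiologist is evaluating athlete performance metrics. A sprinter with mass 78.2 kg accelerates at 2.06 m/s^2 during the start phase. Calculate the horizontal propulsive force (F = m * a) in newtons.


F = m * a
= 78.2 * 2.06
= 161.09 N

161.09 N


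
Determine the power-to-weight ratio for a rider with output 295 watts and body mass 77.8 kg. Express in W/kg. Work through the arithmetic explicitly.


P/W = 295 / 77.8 = 3.792 W/kg

3.792 W/kg


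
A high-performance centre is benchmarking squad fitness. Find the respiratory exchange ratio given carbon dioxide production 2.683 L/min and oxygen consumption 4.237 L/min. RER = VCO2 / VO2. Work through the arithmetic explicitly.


VCO2 = 2.683 L/min
VO2 = 4.237 L/min
RER = 2.683 / 4.237 = 0.6332

0.6332


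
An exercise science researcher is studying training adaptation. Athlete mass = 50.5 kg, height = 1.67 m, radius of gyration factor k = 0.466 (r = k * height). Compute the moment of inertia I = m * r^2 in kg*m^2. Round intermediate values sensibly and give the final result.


r = k * height = 0.466 * 1.67 = 0.77822 m
r^2 = 0.77822^2 = 0.605626
I = 50.5 * 0.605626 = 30.584 kg*m^2

30.584 kg*m^2


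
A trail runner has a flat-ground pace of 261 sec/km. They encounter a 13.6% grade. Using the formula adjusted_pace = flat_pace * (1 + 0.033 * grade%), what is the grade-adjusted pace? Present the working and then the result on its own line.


Grade factor = 1 + 0.033 * 13.6 = 1.4488
Adjusted = 261 * 1.4488 = 378.14 sec/km

378.14 s/km


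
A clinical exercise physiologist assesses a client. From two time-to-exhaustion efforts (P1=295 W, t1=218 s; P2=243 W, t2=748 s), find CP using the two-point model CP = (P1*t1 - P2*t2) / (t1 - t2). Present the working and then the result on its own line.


Work in trial 1 = 64310 J
Work in trial 2 = 181764 J
Delta work = -117454 J
Delta time = -530 s
CP = -117454 / -530 = 221.61 W

221.61 W


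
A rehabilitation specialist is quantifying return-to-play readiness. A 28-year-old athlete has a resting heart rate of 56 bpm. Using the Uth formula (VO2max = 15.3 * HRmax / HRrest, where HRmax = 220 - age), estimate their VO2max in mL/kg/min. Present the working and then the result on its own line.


HRmax = 220 - 28 = 192 bpm
Ratio = HRmax / HRrest = 192 / 56 = 3.4286
VO2max = 15.3 * 3.4286 = 52.46 mL/kg/min

52.46 mL/kg/min


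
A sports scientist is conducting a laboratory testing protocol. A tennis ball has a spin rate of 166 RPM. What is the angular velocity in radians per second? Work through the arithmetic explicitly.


Convert RPM to rad/s: multiply by 2*pi and divide by 60
omega = 166 * 2 * pi / 60
= 17.383 rad/s

17.383 rad/s


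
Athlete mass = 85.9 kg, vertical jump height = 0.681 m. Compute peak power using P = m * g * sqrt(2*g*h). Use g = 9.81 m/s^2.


sqrt(2 * 9.81 * 0.681) = sqrt(13.36122) = 3.6553 m/s
P = 85.9 * 9.81 * 3.6553
= 3080.24 W

3080.24 W


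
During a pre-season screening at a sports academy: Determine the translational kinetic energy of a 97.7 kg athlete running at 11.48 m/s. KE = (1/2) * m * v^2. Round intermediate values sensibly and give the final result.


KE = 0.5 * m * v^2
= 0.5 * 97.7 * 11.48^2
= 0.5 * 97.7 * 131.7904
= 6437.96 J

6437.96 J


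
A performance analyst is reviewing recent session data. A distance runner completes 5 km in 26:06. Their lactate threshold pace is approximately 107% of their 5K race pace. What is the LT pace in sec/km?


Convert to seconds: 26 min 6 s = 1566 s
Pace per km = 1566 / 5 = 313.2 s/km
LT pace = 313.2 * 1.07 = 335.12 s/km

335.12 s/km


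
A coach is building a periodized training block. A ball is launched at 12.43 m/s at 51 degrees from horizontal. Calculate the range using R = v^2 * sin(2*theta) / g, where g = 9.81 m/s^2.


sin(2 * 51) = sin(102) = 0.978148
v^2 = 12.43^2 = 154.5049
R = 154.5049 * 0.978148 / 9.81
= 15.406 m

15.406 m


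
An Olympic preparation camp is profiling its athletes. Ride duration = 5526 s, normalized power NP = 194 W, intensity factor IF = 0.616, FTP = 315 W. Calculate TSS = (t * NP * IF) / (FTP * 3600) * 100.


Numerator = 5526 * 194 * 0.616 = 660379.104
Denominator = 315 * 3600 = 1134000
TSS = 660379.104 / 1134000 * 100
= 58.23

58.23 TSS


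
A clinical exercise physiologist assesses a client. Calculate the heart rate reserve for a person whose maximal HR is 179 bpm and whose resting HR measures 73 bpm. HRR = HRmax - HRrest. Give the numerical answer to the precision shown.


HRmax = 179 bpm
HRrest = 73 bpm
HRR = 179 - 73 = 106 bpm

106 bpm


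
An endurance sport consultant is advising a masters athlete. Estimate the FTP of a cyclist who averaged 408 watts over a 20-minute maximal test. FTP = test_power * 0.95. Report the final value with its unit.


FTP = 408 * 0.95 = 387.6 W

387.6 W


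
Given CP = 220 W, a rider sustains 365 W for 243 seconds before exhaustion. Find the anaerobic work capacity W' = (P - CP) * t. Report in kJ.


Excess power = 365 - 220 = 145 W
Work above CP = 145 * 243 = 35235 J
W' = 35.235 kJ

35.235 kJ


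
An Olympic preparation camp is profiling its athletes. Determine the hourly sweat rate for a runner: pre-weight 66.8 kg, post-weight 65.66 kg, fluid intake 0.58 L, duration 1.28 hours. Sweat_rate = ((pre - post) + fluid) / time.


Mass lost = 66.8 - 65.66 = 1.14 kg
Add fluid consumed: 1.14 + 0.58 = 1.72 L total sweat
Sweat rate = 1.72 / 1.28 = 1.344 L/h

1.344 L/h


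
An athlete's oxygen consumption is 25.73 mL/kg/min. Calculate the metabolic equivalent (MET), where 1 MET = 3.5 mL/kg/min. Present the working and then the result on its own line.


MET = VO2 / 3.5
= 25.73 / 3.5
= 7.35 METs

7.35 METs


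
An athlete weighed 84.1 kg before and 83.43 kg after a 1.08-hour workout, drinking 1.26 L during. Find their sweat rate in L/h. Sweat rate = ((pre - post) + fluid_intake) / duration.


Body mass change = 0.67 kg
Total sweat loss = 0.67 + 1.26 = 1.93 L
Rate = 1.93 / 1.08 = 1.787 L/h

1.787 L/h


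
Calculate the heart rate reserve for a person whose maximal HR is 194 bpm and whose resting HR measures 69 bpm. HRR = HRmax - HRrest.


HRmax = 194 bpm
HRrest = 69 bpm
HRR = 194 - 69 = 125 bpm

125 bpm


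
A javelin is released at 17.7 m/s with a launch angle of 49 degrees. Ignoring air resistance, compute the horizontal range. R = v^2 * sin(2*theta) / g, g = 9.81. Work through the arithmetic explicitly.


Launch speed squared = 313.29
sin(2 * 49 deg) = 0.990268
Range = 313.29 * 0.990268 / 9.81
= 31.625 m

31.625 m


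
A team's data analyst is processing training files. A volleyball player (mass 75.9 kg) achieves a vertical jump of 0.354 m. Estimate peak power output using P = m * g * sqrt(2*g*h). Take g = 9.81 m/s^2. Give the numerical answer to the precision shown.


2 * g * h = 2 * 9.81 * 0.354 = 6.94548
sqrt(6.94548) = 2.635428 m/s
P = 75.9 * 9.81 * 2.635428 = 1962.28 W

1962.28 W


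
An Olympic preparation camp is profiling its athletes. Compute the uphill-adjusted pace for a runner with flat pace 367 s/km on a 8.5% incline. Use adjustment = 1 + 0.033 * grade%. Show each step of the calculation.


Adjustment factor = 1 + 0.033 * 8.5 = 1.2805
Grade-adjusted pace = 367 * 1.2805 = 469.94 s/km

469.94 s/km


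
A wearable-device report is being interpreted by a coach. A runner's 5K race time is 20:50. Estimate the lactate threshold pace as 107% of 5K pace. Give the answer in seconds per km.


Total race time = 20*60 + 50 = 1250 seconds
5K pace = 1250 / 5 = 250.0 sec/km
LT pace = 250.0 * 1.07 = 267.5 sec/km

267.5 s/km


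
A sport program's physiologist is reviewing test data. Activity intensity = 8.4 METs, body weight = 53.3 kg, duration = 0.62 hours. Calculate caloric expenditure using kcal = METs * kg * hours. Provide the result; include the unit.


kcal = 8.4 * 53.3 * 0.62
= 447.72 * 0.62
= 277.59 kcal

277.59 kcal


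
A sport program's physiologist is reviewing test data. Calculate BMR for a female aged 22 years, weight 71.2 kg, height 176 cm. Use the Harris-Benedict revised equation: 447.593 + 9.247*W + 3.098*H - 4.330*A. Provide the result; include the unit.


Substituting values:
W term = 9.247 * 71.2 = 658.3864
H term = 3.098 * 176 = 545.248
A term = 4.330 * 22 = 95.26
BMR = 1555.97 kcal/day

1555.97 kcal/day


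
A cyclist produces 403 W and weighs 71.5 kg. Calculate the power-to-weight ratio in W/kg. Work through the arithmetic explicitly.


P/W = power / mass
= 403 / 71.5
= 5.636 W/kg

5.636 W/kg


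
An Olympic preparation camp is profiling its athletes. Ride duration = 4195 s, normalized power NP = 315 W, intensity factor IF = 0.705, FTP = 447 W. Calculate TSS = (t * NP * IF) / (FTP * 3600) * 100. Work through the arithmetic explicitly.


Numerator = 4195 * 315 * 0.705 = 931604.625
Denominator = 447 * 3600 = 1609200
TSS = 931604.625 / 1609200 * 100
= 57.89

57.89 TSS


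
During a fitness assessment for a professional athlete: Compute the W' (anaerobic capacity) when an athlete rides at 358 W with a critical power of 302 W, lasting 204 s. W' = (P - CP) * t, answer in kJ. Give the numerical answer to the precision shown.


Above-CP power = 56 W
Duration = 204 s
W' = 56 * 204 = 11424 J
Convert: 11424 / 1000 = 11.424 kJ

11.424 kJ


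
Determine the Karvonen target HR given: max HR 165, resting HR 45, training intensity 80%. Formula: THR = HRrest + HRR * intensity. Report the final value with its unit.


HRR = HRmax - HRrest = 165 - 45 = 120
THR = 45 + 120 * 0.8
= 141.0 bpm

141.0 bpm


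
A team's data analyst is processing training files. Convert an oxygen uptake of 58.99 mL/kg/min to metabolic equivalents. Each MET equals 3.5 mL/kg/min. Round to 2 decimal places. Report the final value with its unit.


One MET = 3.5 mL/kg/min
Number of METs = 58.99 / 3.5
= 16.85 METs

16.85 METs


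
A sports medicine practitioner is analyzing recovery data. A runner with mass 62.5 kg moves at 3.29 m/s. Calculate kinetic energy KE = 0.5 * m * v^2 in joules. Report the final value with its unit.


v^2 = 3.29^2 = 10.8241
KE = 0.5 * 62.5 * 10.8241
= 338.25 J

338.25 J


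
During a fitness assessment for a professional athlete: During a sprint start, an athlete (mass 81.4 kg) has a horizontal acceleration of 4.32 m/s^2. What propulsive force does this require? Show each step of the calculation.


Propulsive force = mass * acceleration
= 81.4 kg * 4.32 m/s^2
= 351.65 N

351.65 N


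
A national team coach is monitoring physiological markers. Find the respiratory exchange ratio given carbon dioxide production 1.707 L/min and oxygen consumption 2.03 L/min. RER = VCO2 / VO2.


VCO2 = 1.707 L/min
VO2 = 2.03 L/min
RER = 1.707 / 2.03 = 0.8409

0.8409


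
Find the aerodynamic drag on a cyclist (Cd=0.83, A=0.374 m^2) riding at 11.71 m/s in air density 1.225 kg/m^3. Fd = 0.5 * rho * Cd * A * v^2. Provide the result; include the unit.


Fd = 0.5 * 1.225 * 0.83 * 0.374 * 11.71^2
= 0.5 * 1.225 * 0.83 * 0.374 * 137.1241
= 26.072 N

26.072 N


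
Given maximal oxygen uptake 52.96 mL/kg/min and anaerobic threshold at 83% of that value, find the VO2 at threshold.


Percentage as decimal = 0.83
VO2 at AT = 52.96 * 0.83 = 43.96 mL/kg/min

43.96 mL/kg/min


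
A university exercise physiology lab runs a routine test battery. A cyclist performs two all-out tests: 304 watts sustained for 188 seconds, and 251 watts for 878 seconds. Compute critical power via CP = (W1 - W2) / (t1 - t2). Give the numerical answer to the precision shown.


W1 = P1 * t1 = 304 * 188 = 57152 J
W2 = P2 * t2 = 251 * 878 = 220378 J
CP = (57152 - 220378) / (188 - 878)
= 236.56 W

236.56 W


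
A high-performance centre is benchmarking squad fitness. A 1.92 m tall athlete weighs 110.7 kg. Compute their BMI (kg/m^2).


height^2 = 3.6864 m^2
BMI = 110.7 / 3.6864 = 30.03 kg/m^2

30.03 kg/m^2


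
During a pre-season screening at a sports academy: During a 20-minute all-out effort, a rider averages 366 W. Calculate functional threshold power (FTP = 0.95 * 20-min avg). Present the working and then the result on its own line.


FTP = 0.95 * 366
= 347.7 W

347.7 W


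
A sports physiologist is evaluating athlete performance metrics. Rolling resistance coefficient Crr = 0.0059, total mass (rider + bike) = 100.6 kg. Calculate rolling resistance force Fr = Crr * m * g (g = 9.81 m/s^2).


Fr = Crr * m * g
= 0.0059 * 100.6 * 9.81
= 5.823 N

5.823 N


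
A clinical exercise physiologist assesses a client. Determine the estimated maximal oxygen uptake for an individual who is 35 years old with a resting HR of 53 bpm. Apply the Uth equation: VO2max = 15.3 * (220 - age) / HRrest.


HRmax = 220 - 35 = 185
VO2max = 15.3 * (185 / 53)
= 15.3 * 3.4906
= 53.41 mL/kg/min

53.41 mL/kg/min


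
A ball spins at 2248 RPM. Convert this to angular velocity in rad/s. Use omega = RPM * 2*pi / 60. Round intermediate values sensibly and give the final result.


omega = 2248 * 2 * pi / 60
= 2248 * 6.28318531 / 60
= 14124.601 / 60
= 235.41 rad/s

235.41 rad/s


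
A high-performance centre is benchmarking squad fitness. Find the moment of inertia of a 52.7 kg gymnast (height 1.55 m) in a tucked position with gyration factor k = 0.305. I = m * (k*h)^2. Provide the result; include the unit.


Radius of gyration = 0.305 * 1.55 = 0.47275 m
I = 52.7 * 0.47275^2
= 52.7 * 0.223493
= 11.778 kg*m^2

11.778 kg*m^2


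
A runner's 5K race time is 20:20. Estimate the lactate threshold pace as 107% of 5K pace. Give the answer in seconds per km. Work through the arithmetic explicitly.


Total race time = 20*60 + 20 = 1220 seconds
5K pace = 1220 / 5 = 244.0 sec/km
LT pace = 244.0 * 1.07 = 261.08 sec/km

261.08 s/km


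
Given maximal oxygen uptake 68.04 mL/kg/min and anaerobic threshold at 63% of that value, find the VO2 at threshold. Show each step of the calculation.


Percentage as decimal = 0.63
VO2 at AT = 68.04 * 0.63 = 42.87 mL/kg/min

42.87 mL/kg/min


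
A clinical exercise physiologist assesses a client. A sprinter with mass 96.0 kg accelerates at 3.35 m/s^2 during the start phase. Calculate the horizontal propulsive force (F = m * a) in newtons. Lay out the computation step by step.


F = m * a
= 96.0 * 3.35
= 321.6 N

321.6 N


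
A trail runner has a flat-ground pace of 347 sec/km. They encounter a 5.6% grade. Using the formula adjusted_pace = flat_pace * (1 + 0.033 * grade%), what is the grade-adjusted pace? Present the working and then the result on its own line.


Grade factor = 1 + 0.033 * 5.6 = 1.1848
Adjusted = 347 * 1.1848 = 411.13 sec/km

411.13 s/km


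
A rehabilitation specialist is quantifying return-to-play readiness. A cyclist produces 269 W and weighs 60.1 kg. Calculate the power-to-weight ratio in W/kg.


P/W = power / mass
= 269 / 60.1
= 4.476 W/kg

4.476 W/kg


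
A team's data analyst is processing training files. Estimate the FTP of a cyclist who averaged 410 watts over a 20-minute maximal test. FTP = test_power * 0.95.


FTP = 410 * 0.95 = 389.5 W

389.5 W


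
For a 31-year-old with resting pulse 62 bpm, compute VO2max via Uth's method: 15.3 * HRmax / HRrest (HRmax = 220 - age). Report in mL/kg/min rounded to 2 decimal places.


Step 1: HRmax = 220 - 31 = 189 bpm
Step 2: Ratio = 189 / 62 = 3.0484
Step 3: VO2max = 15.3 * 3.0484 = 46.64 mL/kg/min

46.64 mL/kg/min


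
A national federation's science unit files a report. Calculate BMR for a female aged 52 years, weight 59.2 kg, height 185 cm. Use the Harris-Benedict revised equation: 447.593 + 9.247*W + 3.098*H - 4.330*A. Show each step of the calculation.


Substituting values:
W term = 9.247 * 59.2 = 547.4224
H term = 3.098 * 185 = 573.13
A term = 4.330 * 52 = 225.16
BMR = 1342.99 kcal/day

1342.99 kcal/day


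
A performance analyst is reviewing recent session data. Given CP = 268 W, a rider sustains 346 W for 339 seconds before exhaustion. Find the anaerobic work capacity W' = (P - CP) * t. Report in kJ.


Excess power = 346 - 268 = 78 W
Work above CP = 78 * 339 = 26442 J
W' = 26.442 kJ

26.442 kJ


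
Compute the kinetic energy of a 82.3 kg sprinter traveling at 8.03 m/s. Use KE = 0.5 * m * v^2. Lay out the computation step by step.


Velocity squared = 64.4809
KE = 0.5 * 82.3 * 64.4809 = 2653.39 J

2653.39 J


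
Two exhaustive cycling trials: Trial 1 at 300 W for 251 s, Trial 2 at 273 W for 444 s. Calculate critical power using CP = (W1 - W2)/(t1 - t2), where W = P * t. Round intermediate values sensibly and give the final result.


W1 = 300 * 251 = 75300 J
W2 = 273 * 444 = 121212 J
CP = (75300 - 121212) / (251 - 444)
= -45912 / -193
= 237.89 W

237.89 W


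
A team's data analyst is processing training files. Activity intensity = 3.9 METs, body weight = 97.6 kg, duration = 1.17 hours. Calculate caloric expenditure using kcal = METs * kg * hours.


kcal = 3.9 * 97.6 * 1.17
= 380.64 * 1.17
= 445.35 kcal

445.35 kcal


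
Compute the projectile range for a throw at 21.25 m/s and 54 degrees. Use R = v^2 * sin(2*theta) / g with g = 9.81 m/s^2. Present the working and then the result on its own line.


Two times the angle = 108 degrees
sin(108) = 0.951057
R = 451.5625 * 0.951057 / 9.81 = 43.778 m

43.778 m


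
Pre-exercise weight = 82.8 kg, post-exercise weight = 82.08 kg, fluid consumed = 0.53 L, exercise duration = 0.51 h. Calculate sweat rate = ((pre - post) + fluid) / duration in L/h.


Weight loss = 82.8 - 82.08 = 0.72 kg (approx L)
Total sweat = 0.72 + 0.53 = 1.25 L
Sweat rate = 1.25 / 0.51 = 2.451 L/h

2.451 L/h


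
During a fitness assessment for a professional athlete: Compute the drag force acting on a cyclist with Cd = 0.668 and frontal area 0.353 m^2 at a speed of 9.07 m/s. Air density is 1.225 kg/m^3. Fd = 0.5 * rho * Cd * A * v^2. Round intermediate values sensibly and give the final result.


Step 1: v^2 = 82.2649
Step 2: Fd = 0.5 * 1.225 * 0.668 * 0.353 * 82.2649
= 11.882 N

11.882 N


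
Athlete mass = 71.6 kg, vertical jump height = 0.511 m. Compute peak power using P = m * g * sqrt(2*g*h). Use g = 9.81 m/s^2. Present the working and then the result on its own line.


sqrt(2 * 9.81 * 0.511) = sqrt(10.02582) = 3.166358 m/s
P = 71.6 * 9.81 * 3.166358
= 2224.04 W

2224.04 W


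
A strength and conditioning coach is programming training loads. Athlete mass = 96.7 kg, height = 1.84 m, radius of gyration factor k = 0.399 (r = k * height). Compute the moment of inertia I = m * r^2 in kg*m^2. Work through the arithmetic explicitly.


r = k * height = 0.399 * 1.84 = 0.73416 m
r^2 = 0.73416^2 = 0.538991
I = 96.7 * 0.538991 = 52.12 kg*m^2

52.12 kg*m^2


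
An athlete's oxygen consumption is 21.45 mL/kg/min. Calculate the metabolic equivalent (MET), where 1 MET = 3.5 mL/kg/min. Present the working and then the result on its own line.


MET = VO2 / 3.5
= 21.45 / 3.5
= 6.13 METs

6.13 METs


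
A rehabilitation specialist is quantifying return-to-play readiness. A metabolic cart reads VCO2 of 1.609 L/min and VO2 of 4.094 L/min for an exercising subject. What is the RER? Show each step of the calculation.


RER = VCO2 / VO2 = 1.609 / 4.094 = 0.393

0.393


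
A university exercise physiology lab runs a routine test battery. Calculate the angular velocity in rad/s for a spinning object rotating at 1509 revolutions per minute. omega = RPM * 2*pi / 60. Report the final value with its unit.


omega = RPM * 2*pi / 60
= 1509 * 6.28318531 / 60
= 158.022 rad/s

158.022 rad/s


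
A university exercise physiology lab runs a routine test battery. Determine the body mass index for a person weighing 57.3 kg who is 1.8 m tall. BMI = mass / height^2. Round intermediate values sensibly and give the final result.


BMI = mass / height^2
= 57.3 / 1.8^2
= 57.3 / 3.24
= 17.69 kg/m^2

17.69 kg/m^2


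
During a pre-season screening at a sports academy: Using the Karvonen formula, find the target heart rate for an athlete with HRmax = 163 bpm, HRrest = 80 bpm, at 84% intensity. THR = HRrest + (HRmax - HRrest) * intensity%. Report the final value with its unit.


HRR = 163 - 80 = 83
THR = 80 + 83 * 0.84
= 80 + 69.72
= 149.72 bpm

149.72 bpm


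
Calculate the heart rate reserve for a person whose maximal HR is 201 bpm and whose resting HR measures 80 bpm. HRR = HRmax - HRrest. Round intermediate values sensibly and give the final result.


HRmax = 201 bpm
HRrest = 80 bpm
HRR = 201 - 80 = 121 bpm

121 bpm


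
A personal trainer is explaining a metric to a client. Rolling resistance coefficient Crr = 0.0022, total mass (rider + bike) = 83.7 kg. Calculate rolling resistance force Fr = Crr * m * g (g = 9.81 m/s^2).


Fr = Crr * m * g
= 0.0022 * 83.7 * 9.81
= 1.806 N

1.806 N


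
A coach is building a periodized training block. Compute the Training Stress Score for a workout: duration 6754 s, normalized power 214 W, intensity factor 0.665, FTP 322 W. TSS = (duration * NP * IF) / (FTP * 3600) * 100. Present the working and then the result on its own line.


Product = 6754 * 214 * 0.665 = 961161.74
Base = 322 * 3600 = 1159200
TSS = 961161.74 / 1159200 * 100 = 82.92

82.92 TSS
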